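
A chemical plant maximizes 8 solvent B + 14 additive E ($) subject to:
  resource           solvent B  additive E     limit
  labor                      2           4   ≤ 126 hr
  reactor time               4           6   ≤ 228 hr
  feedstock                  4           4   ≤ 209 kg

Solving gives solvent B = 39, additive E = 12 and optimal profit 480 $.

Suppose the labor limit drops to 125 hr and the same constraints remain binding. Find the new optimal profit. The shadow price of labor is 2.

Δb = -1, so new z* = 480 + (2)·(-1) = 480 − 2 = 478.

478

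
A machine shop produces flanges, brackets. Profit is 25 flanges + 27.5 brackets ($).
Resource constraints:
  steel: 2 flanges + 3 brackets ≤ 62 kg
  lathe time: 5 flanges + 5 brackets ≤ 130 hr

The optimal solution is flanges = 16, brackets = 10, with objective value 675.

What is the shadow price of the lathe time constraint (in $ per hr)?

Both steel and lathe time are binding at x*.
The binding rows give the dual system: 2·y_steel + 5·y_lathe time = 25 and 3·y_steel + 5·y_lathe time = 27.5.
This yields shadow prices y_steel = 2.5, y_lathe time = 4.
Shadow price of lathe time = 4.

4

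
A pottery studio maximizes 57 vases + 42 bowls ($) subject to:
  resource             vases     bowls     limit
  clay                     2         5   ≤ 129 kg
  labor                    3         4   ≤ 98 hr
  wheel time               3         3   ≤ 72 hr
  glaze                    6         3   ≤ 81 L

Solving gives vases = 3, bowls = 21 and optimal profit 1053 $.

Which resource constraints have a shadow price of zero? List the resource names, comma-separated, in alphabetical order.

clay: 111/129 (slack 18)
labor: 93/98 (slack 5)
wheel time: 72/72 (binding)
glaze: 81/81 (binding)
By complementary slackness, a constraint with positive slack has shadow price 0 → clay, labor.

clay, labor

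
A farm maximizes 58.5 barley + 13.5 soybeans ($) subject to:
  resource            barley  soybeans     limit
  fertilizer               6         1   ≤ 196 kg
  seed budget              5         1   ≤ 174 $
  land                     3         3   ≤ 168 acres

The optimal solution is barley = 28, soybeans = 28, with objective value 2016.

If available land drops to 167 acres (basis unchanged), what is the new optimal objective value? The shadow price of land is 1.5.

2014.5

Δb = -1, so new z* = 2016 + (1.5)·(-1) = 2016 − 1.5 = 2014.5.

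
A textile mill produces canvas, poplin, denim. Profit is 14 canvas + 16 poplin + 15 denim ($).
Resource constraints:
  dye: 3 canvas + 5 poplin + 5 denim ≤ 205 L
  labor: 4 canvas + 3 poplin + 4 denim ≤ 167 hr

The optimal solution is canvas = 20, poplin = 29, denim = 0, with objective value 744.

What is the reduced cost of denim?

Both dye and labor are binding at x*.
Dual feasibility on the basic columns requires 3·y_dye + 4·y_labor = 14, 5·y_dye + 3·y_labor = 16.
→ y_dye = 2 and y_labor = 2.
Reduced cost of denim: c₃ − yᵀa₃ = 15 − (2·5 + 2·4) = 15 − 18 = -3.

-3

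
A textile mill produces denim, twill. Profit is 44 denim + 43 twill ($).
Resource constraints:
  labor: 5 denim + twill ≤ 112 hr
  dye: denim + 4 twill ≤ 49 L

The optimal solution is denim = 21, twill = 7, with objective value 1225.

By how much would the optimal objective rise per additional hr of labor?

Both labor and dye are binding at x*.
Dual feasibility on the basic columns requires 5·y_labor + 1·y_dye = 44, 1·y_labor + 4·y_dye = 43.
This yields shadow prices y_labor = 7, y_dye = 9.
Shadow price of labor = 7.

7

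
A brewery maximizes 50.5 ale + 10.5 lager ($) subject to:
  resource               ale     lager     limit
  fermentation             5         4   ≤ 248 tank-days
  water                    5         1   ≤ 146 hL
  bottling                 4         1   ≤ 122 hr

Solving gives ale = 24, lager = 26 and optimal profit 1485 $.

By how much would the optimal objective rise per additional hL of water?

8.5

Binding: water and bottling. Non-binding: fermentation (24 unused).
Slack constraints have shadow price 0 (complementary slackness).
Dual feasibility on the basic columns requires 5·y_water + 4·y_bottling = 50.5, 1·y_water + 1·y_bottling = 10.5.
Solving: y_water = 8.5, y_bottling = 2.
Shadow price of water = 8.5.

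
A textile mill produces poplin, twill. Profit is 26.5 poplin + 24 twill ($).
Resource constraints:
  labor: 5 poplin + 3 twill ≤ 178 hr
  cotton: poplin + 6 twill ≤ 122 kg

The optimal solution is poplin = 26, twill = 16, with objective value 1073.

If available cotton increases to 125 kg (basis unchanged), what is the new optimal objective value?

Check each constraint at x*: labor 178/178 (tight); cotton 122/122 (tight).
The binding rows give the dual system: 5·y_labor + 1·y_cotton = 26.5 and 3·y_labor + 6·y_cotton = 24.
This yields shadow prices y_labor = 5, y_cotton = 1.5.
Δz = y_cotton·Δb = 1.5 × (3) = 4.5, so new z* = 1073 + 4.5 = 1077.5.

1077.5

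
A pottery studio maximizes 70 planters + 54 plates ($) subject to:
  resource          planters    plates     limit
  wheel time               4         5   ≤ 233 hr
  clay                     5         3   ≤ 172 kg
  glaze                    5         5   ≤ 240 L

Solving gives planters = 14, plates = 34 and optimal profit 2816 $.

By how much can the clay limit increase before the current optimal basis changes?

68

Binding constraints: clay, glaze. The basis is B = [[5,3],[5,5]] with det 10.
Per unit increase in clay, x* moves by d = (0.5, -0.5).
The basis stays optimal until plates reaches 0; allowable increase = 68 kg.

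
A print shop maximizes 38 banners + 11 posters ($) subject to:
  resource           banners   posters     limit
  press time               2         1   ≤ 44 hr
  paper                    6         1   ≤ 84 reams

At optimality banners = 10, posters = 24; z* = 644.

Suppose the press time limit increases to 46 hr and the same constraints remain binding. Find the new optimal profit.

Both press time and paper are binding at x*.
From A_Bᵀ y = c: 2·y_press time + 6·y_paper = 38; 1·y_press time + 1·y_paper = 11.
Solving: y_press time = 7, y_paper = 4.
Δz = y_press time·Δb = 7 × (2) = 14, so new z* = 644 + 14 = 658.

658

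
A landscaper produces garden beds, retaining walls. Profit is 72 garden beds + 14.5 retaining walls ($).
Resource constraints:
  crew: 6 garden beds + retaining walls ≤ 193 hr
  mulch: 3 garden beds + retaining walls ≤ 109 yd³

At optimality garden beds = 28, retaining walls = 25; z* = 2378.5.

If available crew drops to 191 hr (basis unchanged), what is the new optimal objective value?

Both crew and mulch are binding at x*.
Dual feasibility on the basic columns requires 6·y_crew + 3·y_mulch = 72, 1·y_crew + 1·y_mulch = 14.5.
Solving: y_crew = 9.5, y_mulch = 5.
Δz = y_crew·Δb = 9.5 × (-2) = -19, so new z* = 2378.5 − 19 = 2359.5.

2359.5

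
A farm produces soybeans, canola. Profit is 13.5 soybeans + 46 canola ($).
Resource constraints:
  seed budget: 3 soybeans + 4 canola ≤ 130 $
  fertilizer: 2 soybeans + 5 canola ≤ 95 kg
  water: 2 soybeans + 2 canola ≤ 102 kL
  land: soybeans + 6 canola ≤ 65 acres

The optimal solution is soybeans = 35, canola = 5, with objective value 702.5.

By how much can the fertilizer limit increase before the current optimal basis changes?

Binding constraints: fertilizer, land. The basis is B = [[2,5],[1,6]] with det 7.
Per unit increase in fertilizer, x* moves by d = (0.8571, -0.1429).
The basis stays optimal until seed budget becomes binding; allowable increase = 2.5 kg.

2.5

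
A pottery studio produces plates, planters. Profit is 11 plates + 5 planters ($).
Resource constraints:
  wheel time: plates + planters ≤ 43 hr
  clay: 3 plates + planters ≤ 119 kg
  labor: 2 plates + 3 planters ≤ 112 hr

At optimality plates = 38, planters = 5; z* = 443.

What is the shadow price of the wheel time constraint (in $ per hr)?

Check each constraint at x*: wheel time 43/43 (tight); clay 119/119 (tight); labor 91/112 (slack 21).
By complementary slackness, y = 0 for the non-binding constraint.
The binding rows give the dual system: 1·y_wheel time + 3·y_clay = 11 and 1·y_wheel time + 1·y_clay = 5.
This yields shadow prices y_wheel time = 2, y_clay = 3.
Shadow price of wheel time = 2.

2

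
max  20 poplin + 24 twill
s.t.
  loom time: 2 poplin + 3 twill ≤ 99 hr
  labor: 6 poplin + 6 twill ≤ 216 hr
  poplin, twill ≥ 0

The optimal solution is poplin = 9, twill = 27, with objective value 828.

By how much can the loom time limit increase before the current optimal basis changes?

9

Binding constraints: loom time, labor. The basis is B = [[2,3],[6,6]] with det -6.
Per unit increase in loom time, x* moves by d = (-1, 1).
The basis stays optimal until poplin reaches 0; allowable increase = 9 hr.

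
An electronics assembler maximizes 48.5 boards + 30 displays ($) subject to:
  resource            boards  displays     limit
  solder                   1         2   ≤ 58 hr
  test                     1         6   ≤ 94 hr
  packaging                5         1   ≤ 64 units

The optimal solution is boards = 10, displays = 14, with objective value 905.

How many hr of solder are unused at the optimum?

solder used = 1·10 + 2·14 = 38; slack = 58 − 38 = 20.

20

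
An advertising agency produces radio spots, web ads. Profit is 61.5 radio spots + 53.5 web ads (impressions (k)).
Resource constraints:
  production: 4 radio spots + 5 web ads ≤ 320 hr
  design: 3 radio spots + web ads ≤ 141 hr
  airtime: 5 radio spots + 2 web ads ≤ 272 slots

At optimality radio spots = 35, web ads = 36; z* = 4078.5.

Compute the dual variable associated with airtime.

Binding: production and design. Non-binding: airtime (25 unused).
Since airtime is not tight, its dual is 0.
From A_Bᵀ y = c: 4·y_production + 3·y_design = 61.5; 5·y_production + 1·y_design = 53.5.
This yields shadow prices y_production = 9, y_design = 8.5.
Shadow price of airtime = 0.

0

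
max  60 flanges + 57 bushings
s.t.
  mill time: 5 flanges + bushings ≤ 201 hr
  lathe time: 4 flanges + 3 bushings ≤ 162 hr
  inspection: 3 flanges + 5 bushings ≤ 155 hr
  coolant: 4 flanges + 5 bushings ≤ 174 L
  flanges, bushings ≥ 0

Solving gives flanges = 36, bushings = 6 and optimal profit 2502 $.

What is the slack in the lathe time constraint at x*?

0

lathe time used = 4·36 + 3·6 = 162; slack = 162 − 162 = 0.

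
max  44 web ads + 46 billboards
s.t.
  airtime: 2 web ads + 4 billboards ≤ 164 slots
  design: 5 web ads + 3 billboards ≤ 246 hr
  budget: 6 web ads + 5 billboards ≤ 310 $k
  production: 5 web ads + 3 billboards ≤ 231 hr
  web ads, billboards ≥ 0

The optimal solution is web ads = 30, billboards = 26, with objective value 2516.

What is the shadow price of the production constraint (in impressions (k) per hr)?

0

At the optimum: airtime uses 164 of 164 (binding); design uses 228 of 246 (slack = 18); budget uses 310 of 310 (binding); production uses 228 of 231 (slack = 3).
Since design, production are not tight, their duals are 0.
Dual feasibility on the basic columns requires 2·y_airtime + 6·y_budget = 44, 4·y_airtime + 5·y_budget = 46.
This yields shadow prices y_airtime = 4, y_budget = 6.
Shadow price of production = 0.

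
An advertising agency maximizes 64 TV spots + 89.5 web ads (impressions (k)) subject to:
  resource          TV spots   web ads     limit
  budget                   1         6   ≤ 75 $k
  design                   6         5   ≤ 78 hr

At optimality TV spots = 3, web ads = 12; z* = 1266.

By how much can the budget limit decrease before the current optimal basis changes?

62

Binding constraints: budget, design. The basis is B = [[1,6],[6,5]] with det -31.
Per unit decrease in budget, x* moves by d = (0.1613, -0.1935).
The basis stays optimal until web ads reaches 0; allowable decrease = 62 $k.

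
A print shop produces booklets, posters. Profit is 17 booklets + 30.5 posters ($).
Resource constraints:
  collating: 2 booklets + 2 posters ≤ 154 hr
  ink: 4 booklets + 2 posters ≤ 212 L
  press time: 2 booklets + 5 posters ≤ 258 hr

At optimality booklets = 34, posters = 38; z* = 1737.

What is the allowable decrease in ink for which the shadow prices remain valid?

108.8

Binding constraints: ink, press time. The basis is B = [[4,2],[2,5]] with det 16.
Per unit decrease in ink, x* moves by d = (-0.3125, 0.125).
The basis stays optimal until booklets reaches 0; allowable decrease = 108.8 L.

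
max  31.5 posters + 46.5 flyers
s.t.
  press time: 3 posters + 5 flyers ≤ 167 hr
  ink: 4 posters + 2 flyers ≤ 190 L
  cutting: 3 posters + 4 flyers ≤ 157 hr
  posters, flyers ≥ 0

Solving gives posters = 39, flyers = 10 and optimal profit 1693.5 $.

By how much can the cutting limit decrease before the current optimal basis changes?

Binding constraints: press time, cutting. The basis is B = [[3,5],[3,4]] with det -3.
Per unit decrease in cutting, x* moves by d = (-1.6667, 1).
The basis stays optimal until posters reaches 0; allowable decrease = 23.4 hr.

23.4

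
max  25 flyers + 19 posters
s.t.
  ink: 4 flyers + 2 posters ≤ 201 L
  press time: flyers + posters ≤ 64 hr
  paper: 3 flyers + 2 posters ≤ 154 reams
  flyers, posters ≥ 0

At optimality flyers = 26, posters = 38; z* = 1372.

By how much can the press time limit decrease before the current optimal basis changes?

10.5

Binding constraints: press time, paper. The basis is B = [[1,1],[3,2]] with det -1.
Per unit decrease in press time, x* moves by d = (2, -3).
The basis stays optimal until ink becomes binding; allowable decrease = 10.5 hr.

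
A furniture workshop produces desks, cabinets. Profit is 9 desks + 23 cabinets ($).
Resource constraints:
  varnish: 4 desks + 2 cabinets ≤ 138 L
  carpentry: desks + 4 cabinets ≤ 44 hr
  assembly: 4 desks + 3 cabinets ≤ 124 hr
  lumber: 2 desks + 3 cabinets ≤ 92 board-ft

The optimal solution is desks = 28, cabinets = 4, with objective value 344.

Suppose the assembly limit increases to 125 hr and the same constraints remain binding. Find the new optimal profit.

At the optimum: varnish uses 120 of 138 (slack = 18); carpentry uses 44 of 44 (binding); assembly uses 124 of 124 (binding); lumber uses 68 of 92 (slack = 24).
Since varnish, lumber are not tight, their duals are 0.
Dual feasibility on the basic columns requires 1·y_carpentry + 4·y_assembly = 9, 4·y_carpentry + 3·y_assembly = 23.
Solving: y_carpentry = 5, y_assembly = 1.
Δz = y_assembly·Δb = 1 × (1) = 1, so new z* = 344 + 1 = 345.

345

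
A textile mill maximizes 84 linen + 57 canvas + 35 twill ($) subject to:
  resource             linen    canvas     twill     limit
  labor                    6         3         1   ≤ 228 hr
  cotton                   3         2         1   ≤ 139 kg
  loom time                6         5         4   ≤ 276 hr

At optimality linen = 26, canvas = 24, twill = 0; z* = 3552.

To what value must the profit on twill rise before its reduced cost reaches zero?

At the optimum: labor uses 228 of 228 (binding); cotton uses 126 of 139 (slack = 13); loom time uses 276 of 276 (binding).
By complementary slackness, y = 0 for the non-binding constraint.
The binding rows give the dual system: 6·y_labor + 6·y_loom time = 84 and 3·y_labor + 5·y_loom time = 57.
This yields shadow prices y_labor = 6.5, y_loom time = 7.5.
twill enters the basis when its profit ≥ yᵀa₃ = 6.5·1 + 7.5·4 = 36.5.

36.5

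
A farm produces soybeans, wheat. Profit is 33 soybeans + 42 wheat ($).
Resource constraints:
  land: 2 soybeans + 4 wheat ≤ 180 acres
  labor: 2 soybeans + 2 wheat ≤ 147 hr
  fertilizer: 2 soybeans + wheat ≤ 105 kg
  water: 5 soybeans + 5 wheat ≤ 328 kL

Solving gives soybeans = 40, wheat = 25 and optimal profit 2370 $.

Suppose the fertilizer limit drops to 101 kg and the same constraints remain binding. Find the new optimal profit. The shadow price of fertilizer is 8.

2338

Δb = -4, so new z* = 2370 + (8)·(-4) = 2370 − 32 = 2338.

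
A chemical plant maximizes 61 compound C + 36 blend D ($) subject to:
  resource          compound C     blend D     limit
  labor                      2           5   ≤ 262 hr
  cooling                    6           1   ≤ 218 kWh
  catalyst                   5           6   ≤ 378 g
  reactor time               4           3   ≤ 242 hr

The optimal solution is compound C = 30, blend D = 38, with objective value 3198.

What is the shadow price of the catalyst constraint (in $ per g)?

5

At the optimum: labor uses 250 of 262 (slack = 12); cooling uses 218 of 218 (binding); catalyst uses 378 of 378 (binding); reactor time uses 234 of 242 (slack = 8).
Since labor, reactor time are not tight, their duals are 0.
The binding rows give the dual system: 6·y_cooling + 5·y_catalyst = 61 and 1·y_cooling + 6·y_catalyst = 36.
This yields shadow prices y_cooling = 6, y_catalyst = 5.
Shadow price of catalyst = 5.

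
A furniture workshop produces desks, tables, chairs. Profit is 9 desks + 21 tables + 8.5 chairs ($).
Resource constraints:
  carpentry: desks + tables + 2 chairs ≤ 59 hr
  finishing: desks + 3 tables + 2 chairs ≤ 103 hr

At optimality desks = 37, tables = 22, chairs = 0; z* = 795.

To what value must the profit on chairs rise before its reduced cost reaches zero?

18

At the optimum: carpentry uses 59 of 59 (binding); finishing uses 103 of 103 (binding).
The binding rows give the dual system: 1·y_carpentry + 1·y_finishing = 9 and 1·y_carpentry + 3·y_finishing = 21.
→ y_carpentry = 3 and y_finishing = 6.
chairs enters the basis when its profit ≥ yᵀa₃ = 3·2 + 6·2 = 18.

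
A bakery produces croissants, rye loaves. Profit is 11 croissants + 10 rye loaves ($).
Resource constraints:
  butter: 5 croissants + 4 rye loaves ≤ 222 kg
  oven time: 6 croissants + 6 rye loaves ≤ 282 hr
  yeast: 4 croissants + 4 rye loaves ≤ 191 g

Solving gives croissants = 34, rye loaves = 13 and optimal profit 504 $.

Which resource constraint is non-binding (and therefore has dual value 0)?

yeast

butter: 222/222 (binding)
oven time: 282/282 (binding)
yeast: 188/191 (slack 3)
By complementary slackness, a constraint with positive slack has shadow price 0 → yeast.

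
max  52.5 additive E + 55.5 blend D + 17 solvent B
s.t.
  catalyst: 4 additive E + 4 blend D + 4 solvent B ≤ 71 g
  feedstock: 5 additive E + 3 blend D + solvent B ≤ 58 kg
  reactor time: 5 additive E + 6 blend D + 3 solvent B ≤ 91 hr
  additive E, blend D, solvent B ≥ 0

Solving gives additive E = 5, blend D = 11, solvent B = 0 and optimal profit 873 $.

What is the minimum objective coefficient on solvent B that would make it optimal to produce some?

Binding: feedstock and reactor time. Non-binding: catalyst (7 unused).
Slack constraints have shadow price 0 (complementary slackness).
Dual feasibility on the basic columns requires 5·y_feedstock + 5·y_reactor time = 52.5, 3·y_feedstock + 6·y_reactor time = 55.5.
This yields shadow prices y_feedstock = 2.5, y_reactor time = 8.
solvent B enters the basis when its profit ≥ yᵀa₃ = 2.5·1 + 8·3 = 26.5.

26.5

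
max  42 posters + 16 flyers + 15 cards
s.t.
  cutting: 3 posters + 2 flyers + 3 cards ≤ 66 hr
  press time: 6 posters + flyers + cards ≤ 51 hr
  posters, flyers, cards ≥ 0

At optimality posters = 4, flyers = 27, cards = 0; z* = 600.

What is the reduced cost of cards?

-7

Both cutting and press time are binding at x*.
Dual feasibility on the basic columns requires 3·y_cutting + 6·y_press time = 42, 2·y_cutting + 1·y_press time = 16.
This yields shadow prices y_cutting = 6, y_press time = 4.
Reduced cost of cards: c₃ − yᵀa₃ = 15 − (6·3 + 4·1) = 15 − 22 = -7.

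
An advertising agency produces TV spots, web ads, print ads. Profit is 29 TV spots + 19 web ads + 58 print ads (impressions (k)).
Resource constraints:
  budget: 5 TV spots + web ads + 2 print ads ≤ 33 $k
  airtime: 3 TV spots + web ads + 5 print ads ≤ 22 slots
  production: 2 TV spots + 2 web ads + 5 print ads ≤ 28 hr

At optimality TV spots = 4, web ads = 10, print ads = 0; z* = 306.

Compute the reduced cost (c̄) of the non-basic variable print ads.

-2

At the optimum: budget uses 30 of 33 (slack = 3); airtime uses 22 of 22 (binding); production uses 28 of 28 (binding).
By complementary slackness, y = 0 for the non-binding constraint.
Dual feasibility on the basic columns requires 3·y_airtime + 2·y_production = 29, 1·y_airtime + 2·y_production = 19.
Solving: y_airtime = 5, y_production = 7.
Reduced cost of print ads: c₃ − yᵀa₃ = 58 − (5·5 + 7·5) = 58 − 60 = -2.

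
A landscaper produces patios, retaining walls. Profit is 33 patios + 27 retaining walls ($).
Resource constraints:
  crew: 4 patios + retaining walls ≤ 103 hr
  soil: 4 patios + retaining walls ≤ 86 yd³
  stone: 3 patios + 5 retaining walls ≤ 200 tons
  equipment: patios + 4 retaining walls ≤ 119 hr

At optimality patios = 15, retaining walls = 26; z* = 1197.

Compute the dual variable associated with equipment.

At the optimum: crew uses 86 of 103 (slack = 17); soil uses 86 of 86 (binding); stone uses 175 of 200 (slack = 25); equipment uses 119 of 119 (binding).
By complementary slackness, y = 0 for the non-binding constraints.
Dual feasibility on the basic columns requires 4·y_soil + 1·y_equipment = 33, 1·y_soil + 4·y_equipment = 27.
This yields shadow prices y_soil = 7, y_equipment = 5.
Shadow price of equipment = 5.

5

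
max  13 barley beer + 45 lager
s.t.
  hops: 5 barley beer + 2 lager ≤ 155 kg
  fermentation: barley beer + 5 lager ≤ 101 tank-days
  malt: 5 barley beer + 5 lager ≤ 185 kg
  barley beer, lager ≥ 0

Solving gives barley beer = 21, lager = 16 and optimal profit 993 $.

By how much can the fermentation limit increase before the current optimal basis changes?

84

Binding constraints: fermentation, malt. The basis is B = [[1,5],[5,5]] with det -20.
Per unit increase in fermentation, x* moves by d = (-0.25, 0.25).
The basis stays optimal until barley beer reaches 0; allowable increase = 84 tank-days.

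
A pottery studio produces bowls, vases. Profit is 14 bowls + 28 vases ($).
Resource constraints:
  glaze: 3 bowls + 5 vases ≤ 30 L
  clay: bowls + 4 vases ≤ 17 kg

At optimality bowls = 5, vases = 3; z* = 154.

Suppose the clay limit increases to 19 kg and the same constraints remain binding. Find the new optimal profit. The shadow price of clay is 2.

158

Δb = 2, so new z* = 154 + (2)·(2) = 154 + 4 = 158.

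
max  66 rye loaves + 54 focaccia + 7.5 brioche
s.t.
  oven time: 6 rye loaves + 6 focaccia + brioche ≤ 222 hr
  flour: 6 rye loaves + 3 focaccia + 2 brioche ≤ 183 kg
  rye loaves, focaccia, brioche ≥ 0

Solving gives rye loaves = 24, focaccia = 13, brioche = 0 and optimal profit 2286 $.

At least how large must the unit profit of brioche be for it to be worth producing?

Both oven time and flour are binding at x*.
From A_Bᵀ y = c: 6·y_oven time + 6·y_flour = 66; 6·y_oven time + 3·y_flour = 54.
This yields shadow prices y_oven time = 7, y_flour = 4.
brioche enters the basis when its profit ≥ yᵀa₃ = 7·1 + 4·2 = 15.

15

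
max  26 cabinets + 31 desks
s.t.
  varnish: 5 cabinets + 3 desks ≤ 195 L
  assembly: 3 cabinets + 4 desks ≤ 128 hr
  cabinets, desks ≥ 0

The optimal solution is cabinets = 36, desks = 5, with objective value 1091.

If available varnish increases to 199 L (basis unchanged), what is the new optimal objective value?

1095

At the optimum: varnish uses 195 of 195 (binding); assembly uses 128 of 128 (binding).
The binding rows give the dual system: 5·y_varnish + 3·y_assembly = 26 and 3·y_varnish + 4·y_assembly = 31.
→ y_varnish = 1 and y_assembly = 7.
Δz = y_varnish·Δb = 1 × (4) = 4, so new z* = 1091 + 4 = 1095.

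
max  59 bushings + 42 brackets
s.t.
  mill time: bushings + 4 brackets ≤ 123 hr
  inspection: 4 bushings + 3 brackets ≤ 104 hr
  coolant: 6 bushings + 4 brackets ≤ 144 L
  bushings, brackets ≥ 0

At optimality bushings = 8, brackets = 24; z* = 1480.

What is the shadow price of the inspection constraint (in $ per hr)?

Binding: inspection and coolant. Non-binding: mill time (19 unused).
Since mill time is not tight, its dual is 0.
The binding rows give the dual system: 4·y_inspection + 6·y_coolant = 59 and 3·y_inspection + 4·y_coolant = 42.
Solving: y_inspection = 8, y_coolant = 4.5.
Shadow price of inspection = 8.

8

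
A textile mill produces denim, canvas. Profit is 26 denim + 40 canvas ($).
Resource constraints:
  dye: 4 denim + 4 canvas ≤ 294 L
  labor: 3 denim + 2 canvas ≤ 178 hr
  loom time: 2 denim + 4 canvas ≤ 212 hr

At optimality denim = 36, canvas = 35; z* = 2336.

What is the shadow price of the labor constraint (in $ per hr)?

3

At the optimum: dye uses 284 of 294 (slack = 10); labor uses 178 of 178 (binding); loom time uses 212 of 212 (binding).
Slack constraints have shadow price 0 (complementary slackness).
Dual feasibility on the basic columns requires 3·y_labor + 2·y_loom time = 26, 2·y_labor + 4·y_loom time = 40.
This yields shadow prices y_labor = 3, y_loom time = 8.5.
Shadow price of labor = 3.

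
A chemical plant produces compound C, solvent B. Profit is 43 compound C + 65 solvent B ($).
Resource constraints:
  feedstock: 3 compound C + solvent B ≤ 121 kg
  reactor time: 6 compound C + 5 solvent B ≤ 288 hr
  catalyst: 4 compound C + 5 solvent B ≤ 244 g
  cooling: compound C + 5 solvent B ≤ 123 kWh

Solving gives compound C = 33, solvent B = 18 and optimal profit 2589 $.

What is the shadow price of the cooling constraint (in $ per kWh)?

7

Check each constraint at x*: feedstock 117/121 (slack 4); reactor time 288/288 (tight); catalyst 222/244 (slack 22); cooling 123/123 (tight).
Since feedstock, catalyst are not tight, their duals are 0.
From A_Bᵀ y = c: 6·y_reactor time + 1·y_cooling = 43; 5·y_reactor time + 5·y_cooling = 65.
Solving: y_reactor time = 6, y_cooling = 7.
Shadow price of cooling = 7.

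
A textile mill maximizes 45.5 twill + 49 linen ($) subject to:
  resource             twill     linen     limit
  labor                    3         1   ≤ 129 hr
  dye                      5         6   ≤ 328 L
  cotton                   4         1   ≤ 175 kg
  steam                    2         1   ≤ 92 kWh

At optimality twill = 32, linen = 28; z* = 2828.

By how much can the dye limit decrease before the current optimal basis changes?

35

Binding constraints: dye, steam. The basis is B = [[5,6],[2,1]] with det -7.
Per unit decrease in dye, x* moves by d = (0.1429, -0.2857).
The basis stays optimal until labor becomes binding; allowable decrease = 35 L.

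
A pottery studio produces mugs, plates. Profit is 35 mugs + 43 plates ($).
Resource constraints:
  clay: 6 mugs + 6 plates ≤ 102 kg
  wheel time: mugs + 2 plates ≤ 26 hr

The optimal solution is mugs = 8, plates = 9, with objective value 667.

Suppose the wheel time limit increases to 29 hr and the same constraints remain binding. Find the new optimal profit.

Both clay and wheel time are binding at x*.
From A_Bᵀ y = c: 6·y_clay + 1·y_wheel time = 35; 6·y_clay + 2·y_wheel time = 43.
This yields shadow prices y_clay = 4.5, y_wheel time = 8.
Δz = y_wheel time·Δb = 8 × (3) = 24, so new z* = 667 + 24 = 691.

691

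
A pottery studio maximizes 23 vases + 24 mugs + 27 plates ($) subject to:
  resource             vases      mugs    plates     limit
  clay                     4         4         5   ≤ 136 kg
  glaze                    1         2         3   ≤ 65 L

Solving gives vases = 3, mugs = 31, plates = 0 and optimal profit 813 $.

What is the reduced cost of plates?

Check each constraint at x*: clay 136/136 (tight); glaze 65/65 (tight).
From A_Bᵀ y = c: 4·y_clay + 1·y_glaze = 23; 4·y_clay + 2·y_glaze = 24.
→ y_clay = 5.5 and y_glaze = 1.
Reduced cost of plates: c₃ − yᵀa₃ = 27 − (5.5·5 + 1·3) = 27 − 30.5 = -3.5.

-3.5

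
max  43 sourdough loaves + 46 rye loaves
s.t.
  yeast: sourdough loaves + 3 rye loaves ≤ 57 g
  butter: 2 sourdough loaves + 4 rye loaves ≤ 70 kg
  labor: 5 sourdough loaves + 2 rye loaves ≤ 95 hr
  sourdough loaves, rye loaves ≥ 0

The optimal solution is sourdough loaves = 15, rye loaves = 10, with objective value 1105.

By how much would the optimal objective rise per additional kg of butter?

9

Check each constraint at x*: yeast 45/57 (slack 12); butter 70/70 (tight); labor 95/95 (tight).
Slack constraints have shadow price 0 (complementary slackness).
Dual feasibility on the basic columns requires 2·y_butter + 5·y_labor = 43, 4·y_butter + 2·y_labor = 46.
Solving: y_butter = 9, y_labor = 5.
Shadow price of butter = 9.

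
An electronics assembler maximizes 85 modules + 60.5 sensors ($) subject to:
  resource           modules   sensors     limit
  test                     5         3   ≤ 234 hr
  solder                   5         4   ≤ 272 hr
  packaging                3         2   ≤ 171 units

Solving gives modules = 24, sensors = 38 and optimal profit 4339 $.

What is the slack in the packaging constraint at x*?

23

packaging used = 3·24 + 2·38 = 148; slack = 171 − 148 = 23.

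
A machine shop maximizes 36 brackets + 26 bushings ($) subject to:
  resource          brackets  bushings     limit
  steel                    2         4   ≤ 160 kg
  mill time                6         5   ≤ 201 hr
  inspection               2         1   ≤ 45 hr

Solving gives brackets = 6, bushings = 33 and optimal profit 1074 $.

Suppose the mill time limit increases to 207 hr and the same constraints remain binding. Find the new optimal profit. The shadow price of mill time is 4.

Δb = 6, so new z* = 1074 + (4)·(6) = 1074 + 24 = 1098.

1098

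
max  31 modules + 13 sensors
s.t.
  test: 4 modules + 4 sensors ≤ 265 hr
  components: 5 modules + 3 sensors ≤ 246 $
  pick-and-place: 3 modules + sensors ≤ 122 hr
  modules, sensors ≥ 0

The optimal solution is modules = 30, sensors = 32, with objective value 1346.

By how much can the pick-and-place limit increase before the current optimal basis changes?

Binding constraints: components, pick-and-place. The basis is B = [[5,3],[3,1]] with det -4.
Per unit increase in pick-and-place, x* moves by d = (0.75, -1.25).
The basis stays optimal until sensors reaches 0; allowable increase = 25.6 hr.

25.6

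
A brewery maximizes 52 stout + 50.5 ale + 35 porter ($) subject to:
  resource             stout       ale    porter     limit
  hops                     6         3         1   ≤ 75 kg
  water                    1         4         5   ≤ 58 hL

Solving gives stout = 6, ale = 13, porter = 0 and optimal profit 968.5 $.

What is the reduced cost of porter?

-7.5

Both hops and water are binding at x*.
From A_Bᵀ y = c: 6·y_hops + 1·y_water = 52; 3·y_hops + 4·y_water = 50.5.
Solving: y_hops = 7.5, y_water = 7.
Reduced cost of porter: c₃ − yᵀa₃ = 35 − (7.5·1 + 7·5) = 35 − 42.5 = -7.5.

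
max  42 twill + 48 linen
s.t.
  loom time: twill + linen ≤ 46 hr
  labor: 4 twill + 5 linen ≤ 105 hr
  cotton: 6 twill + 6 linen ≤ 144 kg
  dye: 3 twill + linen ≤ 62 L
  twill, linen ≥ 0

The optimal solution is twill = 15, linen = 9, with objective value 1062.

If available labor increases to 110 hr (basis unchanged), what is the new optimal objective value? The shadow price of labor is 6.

Δb = 5, so new z* = 1062 + (6)·(5) = 1062 + 30 = 1092.

1092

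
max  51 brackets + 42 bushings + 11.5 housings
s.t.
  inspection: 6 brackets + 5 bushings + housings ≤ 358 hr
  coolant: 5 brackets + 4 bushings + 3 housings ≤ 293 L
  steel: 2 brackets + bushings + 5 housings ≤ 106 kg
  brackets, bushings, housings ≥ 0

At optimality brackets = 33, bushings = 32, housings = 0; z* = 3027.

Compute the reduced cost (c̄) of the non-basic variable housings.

-3.5

Check each constraint at x*: inspection 358/358 (tight); coolant 293/293 (tight); steel 98/106 (slack 8).
By complementary slackness, y = 0 for the non-binding constraint.
Dual feasibility on the basic columns requires 6·y_inspection + 5·y_coolant = 51, 5·y_inspection + 4·y_coolant = 42.
This yields shadow prices y_inspection = 6, y_coolant = 3.
Reduced cost of housings: c₃ − yᵀa₃ = 11.5 − (6·1 + 3·3) = 11.5 − 15 = -3.5.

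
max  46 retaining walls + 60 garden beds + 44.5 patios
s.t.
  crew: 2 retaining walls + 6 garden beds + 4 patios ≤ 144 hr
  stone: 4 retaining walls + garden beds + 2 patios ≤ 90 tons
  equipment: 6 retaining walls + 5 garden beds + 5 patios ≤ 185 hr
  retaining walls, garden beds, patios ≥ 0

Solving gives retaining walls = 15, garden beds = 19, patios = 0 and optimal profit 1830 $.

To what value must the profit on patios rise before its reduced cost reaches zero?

50

At the optimum: crew uses 144 of 144 (binding); stone uses 79 of 90 (slack = 11); equipment uses 185 of 185 (binding).
Slack constraints have shadow price 0 (complementary slackness).
Dual feasibility on the basic columns requires 2·y_crew + 6·y_equipment = 46, 6·y_crew + 5·y_equipment = 60.
→ y_crew = 5 and y_equipment = 6.
patios enters the basis when its profit ≥ yᵀa₃ = 5·4 + 6·5 = 50.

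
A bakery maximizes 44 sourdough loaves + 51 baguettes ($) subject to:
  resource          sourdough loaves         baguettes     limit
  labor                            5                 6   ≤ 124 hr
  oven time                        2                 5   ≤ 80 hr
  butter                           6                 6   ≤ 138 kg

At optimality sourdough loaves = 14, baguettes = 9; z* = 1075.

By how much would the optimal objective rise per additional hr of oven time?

0

At the optimum: labor uses 124 of 124 (binding); oven time uses 73 of 80 (slack = 7); butter uses 138 of 138 (binding).
Slack constraints have shadow price 0 (complementary slackness).
Dual feasibility on the basic columns requires 5·y_labor + 6·y_butter = 44, 6·y_labor + 6·y_butter = 51.
This yields shadow prices y_labor = 7, y_butter = 1.5.
Shadow price of oven time = 0.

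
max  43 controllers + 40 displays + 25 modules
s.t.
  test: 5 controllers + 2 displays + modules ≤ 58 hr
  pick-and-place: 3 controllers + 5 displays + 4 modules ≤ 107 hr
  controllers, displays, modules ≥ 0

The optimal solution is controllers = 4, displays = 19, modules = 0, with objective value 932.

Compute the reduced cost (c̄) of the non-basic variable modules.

-4

At the optimum: test uses 58 of 58 (binding); pick-and-place uses 107 of 107 (binding).
The binding rows give the dual system: 5·y_test + 3·y_pick-and-place = 43 and 2·y_test + 5·y_pick-and-place = 40.
Solving: y_test = 5, y_pick-and-place = 6.
Reduced cost of modules: c₃ − yᵀa₃ = 25 − (5·1 + 6·4) = 25 − 29 = -4.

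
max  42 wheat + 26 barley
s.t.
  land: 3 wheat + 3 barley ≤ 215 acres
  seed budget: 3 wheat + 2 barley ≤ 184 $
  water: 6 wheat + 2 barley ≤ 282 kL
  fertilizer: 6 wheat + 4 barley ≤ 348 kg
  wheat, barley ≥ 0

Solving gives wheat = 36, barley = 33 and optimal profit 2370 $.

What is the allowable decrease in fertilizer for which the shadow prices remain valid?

Binding constraints: water, fertilizer. The basis is B = [[6,2],[6,4]] with det 12.
Per unit decrease in fertilizer, x* moves by d = (0.1667, -0.5).
The basis stays optimal until barley reaches 0; allowable decrease = 66 kg.

66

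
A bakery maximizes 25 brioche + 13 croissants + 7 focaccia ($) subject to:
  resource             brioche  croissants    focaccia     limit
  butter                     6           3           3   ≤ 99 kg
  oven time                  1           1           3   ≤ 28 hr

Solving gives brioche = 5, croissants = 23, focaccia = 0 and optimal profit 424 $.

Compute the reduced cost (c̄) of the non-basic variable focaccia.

-8

Check each constraint at x*: butter 99/99 (tight); oven time 28/28 (tight).
From A_Bᵀ y = c: 6·y_butter + 1·y_oven time = 25; 3·y_butter + 1·y_oven time = 13.
→ y_butter = 4 and y_oven time = 1.
Reduced cost of focaccia: c₃ − yᵀa₃ = 7 − (4·3 + 1·3) = 7 − 15 = -8.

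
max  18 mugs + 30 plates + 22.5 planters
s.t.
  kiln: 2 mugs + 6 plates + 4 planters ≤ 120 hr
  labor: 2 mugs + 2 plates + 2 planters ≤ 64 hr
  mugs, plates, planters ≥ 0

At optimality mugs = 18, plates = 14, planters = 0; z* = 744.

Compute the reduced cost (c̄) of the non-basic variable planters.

-1.5

Check each constraint at x*: kiln 120/120 (tight); labor 64/64 (tight).
From A_Bᵀ y = c: 2·y_kiln + 2·y_labor = 18; 6·y_kiln + 2·y_labor = 30.
This yields shadow prices y_kiln = 3, y_labor = 6.
Reduced cost of planters: c₃ − yᵀa₃ = 22.5 − (3·4 + 6·2) = 22.5 − 24 = -1.5.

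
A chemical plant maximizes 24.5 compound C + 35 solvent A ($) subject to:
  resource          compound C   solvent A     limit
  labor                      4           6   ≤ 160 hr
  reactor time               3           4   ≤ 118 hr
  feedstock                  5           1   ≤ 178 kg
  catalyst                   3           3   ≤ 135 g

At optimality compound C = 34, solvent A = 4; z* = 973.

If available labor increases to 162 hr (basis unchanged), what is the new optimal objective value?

980

Binding: labor and reactor time. Non-binding: feedstock (4 unused), catalyst (21 unused).
By complementary slackness, y = 0 for the non-binding constraints.
The binding rows give the dual system: 4·y_labor + 3·y_reactor time = 24.5 and 6·y_labor + 4·y_reactor time = 35.
This yields shadow prices y_labor = 3.5, y_reactor time = 3.5.
Δz = y_labor·Δb = 3.5 × (2) = 7, so new z* = 973 + 7 = 980.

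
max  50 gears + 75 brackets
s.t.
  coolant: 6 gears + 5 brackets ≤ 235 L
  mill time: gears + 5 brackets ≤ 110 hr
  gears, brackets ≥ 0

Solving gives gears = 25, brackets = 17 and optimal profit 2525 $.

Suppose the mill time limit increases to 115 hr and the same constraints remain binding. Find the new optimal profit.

2565

At the optimum: coolant uses 235 of 235 (binding); mill time uses 110 of 110 (binding).
Dual feasibility on the basic columns requires 6·y_coolant + 1·y_mill time = 50, 5·y_coolant + 5·y_mill time = 75.
→ y_coolant = 7 and y_mill time = 8.
Δz = y_mill time·Δb = 8 × (5) = 40, so new z* = 2525 + 40 = 2565.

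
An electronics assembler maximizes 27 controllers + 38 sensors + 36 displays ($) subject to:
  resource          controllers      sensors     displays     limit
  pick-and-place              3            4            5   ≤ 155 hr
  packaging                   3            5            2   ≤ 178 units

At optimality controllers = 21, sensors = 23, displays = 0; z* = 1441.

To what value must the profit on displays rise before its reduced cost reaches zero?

39

Both pick-and-place and packaging are binding at x*.
From A_Bᵀ y = c: 3·y_pick-and-place + 3·y_packaging = 27; 4·y_pick-and-place + 5·y_packaging = 38.
This yields shadow prices y_pick-and-place = 7, y_packaging = 2.
displays enters the basis when its profit ≥ yᵀa₃ = 7·5 + 2·2 = 39.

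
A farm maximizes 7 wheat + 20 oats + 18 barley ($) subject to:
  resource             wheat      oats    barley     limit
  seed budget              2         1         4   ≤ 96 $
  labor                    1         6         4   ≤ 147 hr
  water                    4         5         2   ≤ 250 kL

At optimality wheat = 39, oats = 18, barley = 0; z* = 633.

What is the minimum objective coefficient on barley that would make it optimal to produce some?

Binding: seed budget and labor. Non-binding: water (4 unused).
By complementary slackness, y = 0 for the non-binding constraint.
The binding rows give the dual system: 2·y_seed budget + 1·y_labor = 7 and 1·y_seed budget + 6·y_labor = 20.
Solving: y_seed budget = 2, y_labor = 3.
barley enters the basis when its profit ≥ yᵀa₃ = 2·4 + 3·4 = 20.

20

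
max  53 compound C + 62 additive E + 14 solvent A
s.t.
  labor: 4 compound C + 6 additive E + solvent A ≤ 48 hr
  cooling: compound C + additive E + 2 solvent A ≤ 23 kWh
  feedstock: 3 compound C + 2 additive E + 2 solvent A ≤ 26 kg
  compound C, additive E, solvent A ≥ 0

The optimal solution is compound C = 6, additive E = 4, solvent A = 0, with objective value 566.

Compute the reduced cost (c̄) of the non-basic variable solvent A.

Check each constraint at x*: labor 48/48 (tight); cooling 10/23 (slack 13); feedstock 26/26 (tight).
By complementary slackness, y = 0 for the non-binding constraint.
From A_Bᵀ y = c: 4·y_labor + 3·y_feedstock = 53; 6·y_labor + 2·y_feedstock = 62.
Solving: y_labor = 8, y_feedstock = 7.
Reduced cost of solvent A: c₃ − yᵀa₃ = 14 − (8·1 + 7·2) = 14 − 22 = -8.

-8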